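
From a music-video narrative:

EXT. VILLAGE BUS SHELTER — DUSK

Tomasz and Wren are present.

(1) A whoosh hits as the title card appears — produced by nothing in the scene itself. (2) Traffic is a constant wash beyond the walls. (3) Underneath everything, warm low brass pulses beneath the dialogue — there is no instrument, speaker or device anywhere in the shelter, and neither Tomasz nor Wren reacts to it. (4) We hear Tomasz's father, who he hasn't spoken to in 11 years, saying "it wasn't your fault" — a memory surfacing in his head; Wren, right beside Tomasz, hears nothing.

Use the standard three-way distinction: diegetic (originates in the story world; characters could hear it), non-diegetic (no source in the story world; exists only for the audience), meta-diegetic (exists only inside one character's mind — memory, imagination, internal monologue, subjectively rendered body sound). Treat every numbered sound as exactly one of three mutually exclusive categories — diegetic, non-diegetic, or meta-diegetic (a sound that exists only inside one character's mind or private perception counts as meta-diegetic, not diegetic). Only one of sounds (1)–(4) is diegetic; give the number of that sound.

(1) is non-diegetic: an editorial stinger — it belongs to the cut, not the story world.
Sound (2): traffic is part of the location's real environment, so diegetic.
(3) is non-diegetic: it has no source in the story world and no character can hear it — it's underscore.
(4) a remembered line, private to Tomasz — not present in the room, not audible to Wren → meta-diegetic.
Only (2) is diegetic.

2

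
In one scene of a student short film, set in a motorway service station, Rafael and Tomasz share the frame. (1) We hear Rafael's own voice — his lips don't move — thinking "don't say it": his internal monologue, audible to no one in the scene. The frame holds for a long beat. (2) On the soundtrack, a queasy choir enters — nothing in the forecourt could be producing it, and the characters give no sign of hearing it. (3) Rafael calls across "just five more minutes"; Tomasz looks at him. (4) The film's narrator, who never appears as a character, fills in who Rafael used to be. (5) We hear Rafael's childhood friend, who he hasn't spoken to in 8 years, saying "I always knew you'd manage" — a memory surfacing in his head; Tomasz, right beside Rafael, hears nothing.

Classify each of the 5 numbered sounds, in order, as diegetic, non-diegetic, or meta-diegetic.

meta-diegetic, non-diegetic, diegetic, non-diegetic, meta-diegetic

(1) is meta-diegetic: it's Rafael's unspoken thought, heard only by the audience via his subjectivity.
(2) nothing in the forecourt produces it and the characters don't hear it — pure soundtrack → non-diegetic.
(3) Rafael is a character speaking aloud in the scene → diegetic.
Sound (4): the narrator exists outside the story world, addressing only the audience, so non-diegetic.
(5) is meta-diegetic: a remembered line, private to Rafael — not present in the room, not audible to Tomasz.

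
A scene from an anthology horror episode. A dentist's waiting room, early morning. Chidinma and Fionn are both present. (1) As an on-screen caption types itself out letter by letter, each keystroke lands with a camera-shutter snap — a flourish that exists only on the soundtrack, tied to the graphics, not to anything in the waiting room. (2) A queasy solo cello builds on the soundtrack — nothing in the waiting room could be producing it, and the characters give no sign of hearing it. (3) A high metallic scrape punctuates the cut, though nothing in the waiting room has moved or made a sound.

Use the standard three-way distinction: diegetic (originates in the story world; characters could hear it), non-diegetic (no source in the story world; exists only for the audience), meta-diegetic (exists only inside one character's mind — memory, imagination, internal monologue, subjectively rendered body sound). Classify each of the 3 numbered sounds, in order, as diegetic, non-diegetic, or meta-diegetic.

non-diegetic, non-diegetic, non-diegetic

Sound (1): it accompanies on-screen graphics, not anything inside the story world, so non-diegetic.
Sound (2): score with no on-screen or off-screen source; it exists for the audience alone, so non-diegetic.
(3) it's a sound-design accent with no in-world source; no one in the scene can hear it → non-diegetic.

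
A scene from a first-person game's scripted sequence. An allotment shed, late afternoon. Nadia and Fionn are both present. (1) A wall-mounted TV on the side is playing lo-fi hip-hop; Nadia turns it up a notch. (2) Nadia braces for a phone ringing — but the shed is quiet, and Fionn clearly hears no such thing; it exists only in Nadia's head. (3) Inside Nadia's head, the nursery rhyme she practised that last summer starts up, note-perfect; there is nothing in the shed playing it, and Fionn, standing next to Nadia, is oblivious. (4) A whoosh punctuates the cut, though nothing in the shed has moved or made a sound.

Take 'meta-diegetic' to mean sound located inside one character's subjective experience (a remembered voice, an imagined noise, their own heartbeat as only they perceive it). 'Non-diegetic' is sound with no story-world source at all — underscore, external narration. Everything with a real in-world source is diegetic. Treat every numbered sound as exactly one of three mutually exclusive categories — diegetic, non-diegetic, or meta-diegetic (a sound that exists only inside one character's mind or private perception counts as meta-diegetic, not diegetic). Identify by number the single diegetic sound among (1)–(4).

Sound (1): source music from a wall-mounted TV, which exists in the story world, so diegetic.
(2) is meta-diegetic: subjective to Nadia: the shed is silent and Fionn hears nothing.
(3) remembered music, private to Nadia — Fionn is oblivious because it isn't in the room → meta-diegetic.
(4) an editorial stinger — it belongs to the cut, not the story world → non-diegetic.
Only (1) is diegetic.

1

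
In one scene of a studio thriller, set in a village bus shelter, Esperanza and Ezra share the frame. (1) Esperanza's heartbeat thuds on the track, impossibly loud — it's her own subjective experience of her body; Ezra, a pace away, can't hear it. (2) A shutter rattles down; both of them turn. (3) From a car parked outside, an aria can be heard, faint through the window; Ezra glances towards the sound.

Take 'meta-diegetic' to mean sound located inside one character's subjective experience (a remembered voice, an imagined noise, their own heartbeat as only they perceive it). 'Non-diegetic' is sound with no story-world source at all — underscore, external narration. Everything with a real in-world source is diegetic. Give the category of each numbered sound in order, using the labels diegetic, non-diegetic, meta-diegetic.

Sound (1): point-of-audition from inside Esperanza's body; not a sound in the room, so meta-diegetic.
(2) a shutter is a real object/event in the scene's world → diegetic.
Sound (3): it's coming from a car parked outside — a location within the story world — and Ezra reacts, so diegetic.

meta-diegetic, diegetic, diegetic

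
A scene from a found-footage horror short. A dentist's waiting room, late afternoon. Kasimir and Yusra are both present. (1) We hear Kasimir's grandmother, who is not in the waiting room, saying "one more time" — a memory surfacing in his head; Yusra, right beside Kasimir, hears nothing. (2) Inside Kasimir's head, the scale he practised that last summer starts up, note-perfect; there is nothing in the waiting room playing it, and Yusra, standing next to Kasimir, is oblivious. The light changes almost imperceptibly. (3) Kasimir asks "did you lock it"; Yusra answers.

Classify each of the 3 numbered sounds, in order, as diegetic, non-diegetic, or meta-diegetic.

meta-diegetic, meta-diegetic, diegetic

(1) a remembered line, private to Kasimir — not present in the room, not audible to Yusra → meta-diegetic.
Sound (2): the music is a memory playing inside Kasimir's mind alone; no real-world source, Yusra can't hear it, so meta-diegetic.
(3) is diegetic: spoken by a character present in the story world.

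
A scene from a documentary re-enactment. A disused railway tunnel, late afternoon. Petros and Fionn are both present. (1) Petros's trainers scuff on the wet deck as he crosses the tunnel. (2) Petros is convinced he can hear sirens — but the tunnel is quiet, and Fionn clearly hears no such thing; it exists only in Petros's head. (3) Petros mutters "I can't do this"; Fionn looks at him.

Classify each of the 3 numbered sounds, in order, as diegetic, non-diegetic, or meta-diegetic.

diegetic, meta-diegetic, diegetic

(1) is diegetic: Petros's footsteps are produced in the story world.
Sound (2): the sound is imagined by Petros; nothing in the story world is producing it and Fionn can't hear it, so meta-diegetic.
(3) Petros is a character speaking aloud in the scene → diegetic.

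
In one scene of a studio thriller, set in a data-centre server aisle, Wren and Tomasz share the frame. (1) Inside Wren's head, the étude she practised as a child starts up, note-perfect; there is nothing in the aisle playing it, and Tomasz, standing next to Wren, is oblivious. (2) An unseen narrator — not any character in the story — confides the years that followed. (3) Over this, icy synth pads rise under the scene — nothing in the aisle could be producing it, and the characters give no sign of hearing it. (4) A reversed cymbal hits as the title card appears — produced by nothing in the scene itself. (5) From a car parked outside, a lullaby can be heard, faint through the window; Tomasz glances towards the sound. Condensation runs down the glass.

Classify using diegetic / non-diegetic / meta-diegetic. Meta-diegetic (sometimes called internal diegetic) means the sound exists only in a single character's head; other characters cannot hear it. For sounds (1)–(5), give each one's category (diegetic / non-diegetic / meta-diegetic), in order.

(1) remembered music, private to Wren — Tomasz is oblivious because it isn't in the room → meta-diegetic.
(2) commentary laid over the scene from outside the fiction → non-diegetic.
Sound (3): it has no source in the story world and no character can hear it — it's underscore, so non-diegetic.
(4) nothing in the scene produces it; it's an accent added for the audience → non-diegetic.
(5) the music has an off-screen but real-world source and a character hears it → diegetic.

meta-diegetic, non-diegetic, non-diegetic, non-diegetic, diegetic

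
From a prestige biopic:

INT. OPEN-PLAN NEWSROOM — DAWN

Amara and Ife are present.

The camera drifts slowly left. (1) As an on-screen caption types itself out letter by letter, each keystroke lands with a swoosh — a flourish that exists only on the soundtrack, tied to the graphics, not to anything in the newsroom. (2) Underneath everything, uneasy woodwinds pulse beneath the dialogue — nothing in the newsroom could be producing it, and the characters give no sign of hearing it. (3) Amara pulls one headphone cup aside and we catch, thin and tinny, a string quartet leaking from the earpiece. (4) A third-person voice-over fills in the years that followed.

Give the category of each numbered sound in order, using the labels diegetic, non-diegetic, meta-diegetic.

Sound (1): sound married to a title/caption — outside the diegesis by definition, so non-diegetic.
(2) is non-diegetic: score with no on-screen or off-screen source; it exists for the audience alone.
(3) is diegetic: the earpiece is a real device on Amara's head — source music.
Sound (4): the narrator exists outside the story world, addressing only the audience, so non-diegetic.

non-diegetic, non-diegetic, diegetic, non-diegetic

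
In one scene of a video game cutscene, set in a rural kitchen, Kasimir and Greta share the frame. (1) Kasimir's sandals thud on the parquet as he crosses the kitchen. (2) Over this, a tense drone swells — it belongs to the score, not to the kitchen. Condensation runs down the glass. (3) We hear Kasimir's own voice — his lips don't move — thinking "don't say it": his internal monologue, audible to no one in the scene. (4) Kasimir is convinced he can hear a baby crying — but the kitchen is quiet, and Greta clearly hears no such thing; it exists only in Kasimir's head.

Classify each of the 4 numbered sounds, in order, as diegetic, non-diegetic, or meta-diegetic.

diegetic, non-diegetic, meta-diegetic, meta-diegetic

(1) is diegetic: Kasimir's footsteps are produced in the story world.
(2) nothing in the kitchen produces it and the characters don't hear it — pure soundtrack → non-diegetic.
(3) internal monologue — inside Kasimir's mind, not spoken into the scene → meta-diegetic.
(4) is meta-diegetic: subjective to Kasimir: the kitchen is silent and Greta hears nothing.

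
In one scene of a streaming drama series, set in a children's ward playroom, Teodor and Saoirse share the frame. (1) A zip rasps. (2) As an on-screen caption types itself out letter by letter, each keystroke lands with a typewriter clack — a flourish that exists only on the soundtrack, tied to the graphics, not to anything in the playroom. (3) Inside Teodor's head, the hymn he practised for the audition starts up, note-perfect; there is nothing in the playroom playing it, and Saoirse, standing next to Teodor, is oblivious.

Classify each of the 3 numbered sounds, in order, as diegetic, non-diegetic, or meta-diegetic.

diegetic, non-diegetic, meta-diegetic

Sound (1): an in-world source (a zip); characters could hear it, so diegetic.
Sound (2): it accompanies on-screen graphics, not anything inside the story world, so non-diegetic.
(3) the music is a memory playing inside Teodor's mind alone; no real-world source, Saoirse can't hear it → meta-diegetic.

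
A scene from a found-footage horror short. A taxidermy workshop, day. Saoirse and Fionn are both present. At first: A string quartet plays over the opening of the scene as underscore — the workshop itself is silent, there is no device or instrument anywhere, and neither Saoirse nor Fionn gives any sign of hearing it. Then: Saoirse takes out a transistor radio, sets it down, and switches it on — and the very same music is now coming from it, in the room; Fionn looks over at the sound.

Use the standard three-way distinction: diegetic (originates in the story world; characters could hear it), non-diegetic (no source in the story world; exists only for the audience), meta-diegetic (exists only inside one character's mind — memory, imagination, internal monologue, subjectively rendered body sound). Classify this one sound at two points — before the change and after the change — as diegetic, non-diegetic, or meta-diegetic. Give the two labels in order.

Before the change: no in-world source exists and no character can hear it — underscore → non-diegetic.
After the change: a transistor radio is now a real source in the story world and the characters hear it → diegetic.

non-diegetic, diegetic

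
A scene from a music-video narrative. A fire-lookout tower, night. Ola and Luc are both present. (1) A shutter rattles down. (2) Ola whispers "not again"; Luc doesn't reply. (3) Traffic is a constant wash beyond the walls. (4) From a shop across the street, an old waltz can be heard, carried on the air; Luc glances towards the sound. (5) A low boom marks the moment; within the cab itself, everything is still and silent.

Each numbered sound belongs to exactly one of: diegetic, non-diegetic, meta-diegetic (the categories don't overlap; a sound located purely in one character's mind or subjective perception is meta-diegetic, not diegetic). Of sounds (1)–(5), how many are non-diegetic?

(1) the sound comes from a shutter physically present in the location → diegetic.
Sound (2): spoken by a character present in the story world, so diegetic.
Sound (3): it's the actual ambient sound of the location, so diegetic.
(4) off-screen diegetic: the source is out of frame but still in the story's space → diegetic.
Sound (5): it's a sound-design accent with no in-world source; no one in the scene can hear it, so non-diegetic.
So 1 of the 5 is non-diegetic: (5).

1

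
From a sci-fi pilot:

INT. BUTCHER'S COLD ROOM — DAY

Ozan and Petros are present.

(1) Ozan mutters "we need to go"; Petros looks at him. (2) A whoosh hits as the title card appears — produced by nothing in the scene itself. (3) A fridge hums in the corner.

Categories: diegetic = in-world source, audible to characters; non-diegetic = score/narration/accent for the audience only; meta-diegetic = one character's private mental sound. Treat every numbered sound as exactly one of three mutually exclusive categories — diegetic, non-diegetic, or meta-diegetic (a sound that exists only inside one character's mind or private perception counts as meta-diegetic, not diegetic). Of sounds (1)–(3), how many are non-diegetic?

Sound (1): spoken by a character present in the story world, so diegetic.
Sound (2): nothing in the scene produces it; it's an accent added for the audience, so non-diegetic.
Sound (3): a fridge is part of the location's real environment, so diegetic.
So 1 of the 3 is non-diegetic: (2).

1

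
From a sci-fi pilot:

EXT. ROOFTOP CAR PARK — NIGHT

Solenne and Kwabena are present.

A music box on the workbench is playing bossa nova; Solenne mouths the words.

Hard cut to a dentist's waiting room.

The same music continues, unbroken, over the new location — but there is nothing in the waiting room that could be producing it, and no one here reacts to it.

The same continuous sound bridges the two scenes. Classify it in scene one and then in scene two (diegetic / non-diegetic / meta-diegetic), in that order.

Scene one: a music box is an on-screen source and Solenne reacts to it → diegetic.
Scene two: there is no source in the waiting room and no one hears it — it's now underscore → non-diegetic.

diegetic, non-diegetic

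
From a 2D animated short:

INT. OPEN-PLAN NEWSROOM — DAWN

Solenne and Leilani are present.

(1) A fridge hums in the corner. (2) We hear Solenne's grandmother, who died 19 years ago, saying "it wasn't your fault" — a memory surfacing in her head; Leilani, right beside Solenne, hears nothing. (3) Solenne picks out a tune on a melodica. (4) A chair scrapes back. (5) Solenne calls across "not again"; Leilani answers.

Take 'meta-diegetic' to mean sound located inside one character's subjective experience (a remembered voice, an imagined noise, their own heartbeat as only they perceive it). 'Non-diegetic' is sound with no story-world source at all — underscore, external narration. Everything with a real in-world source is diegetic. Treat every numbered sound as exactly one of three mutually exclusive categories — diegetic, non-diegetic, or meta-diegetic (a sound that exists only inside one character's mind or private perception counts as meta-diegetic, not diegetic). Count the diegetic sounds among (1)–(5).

4

(1) it's the actual ambient sound of the location → diegetic.
(2) the voice is a memory playing only inside Solenne's mind; Leilani can't hear it → meta-diegetic.
Sound (3): a character is playing a melodica on screen, so diegetic.
(4) a chair is a real object/event in the scene's world → diegetic.
(5) spoken by a character present in the story world → diegetic.
So 4 of the 5 are diegetic: (1), (3), (4), (5).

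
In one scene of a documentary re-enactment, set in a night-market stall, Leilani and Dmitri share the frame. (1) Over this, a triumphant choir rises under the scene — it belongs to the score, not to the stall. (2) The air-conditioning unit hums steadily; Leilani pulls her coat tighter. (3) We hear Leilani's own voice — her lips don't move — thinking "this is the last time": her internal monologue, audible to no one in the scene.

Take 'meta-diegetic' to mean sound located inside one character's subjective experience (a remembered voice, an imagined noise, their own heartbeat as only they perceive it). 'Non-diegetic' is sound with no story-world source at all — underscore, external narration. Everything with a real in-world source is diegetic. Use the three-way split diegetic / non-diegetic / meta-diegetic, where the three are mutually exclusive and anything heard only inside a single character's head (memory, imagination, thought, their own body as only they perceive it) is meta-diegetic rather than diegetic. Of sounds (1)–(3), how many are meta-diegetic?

(1) is non-diegetic: it has no source in the story world and no character can hear it — it's underscore.
(2) it's the actual ambient sound of the location → diegetic.
Sound (3): Leilani's thought-voice: a private mental sound no other character can hear, so meta-diegetic.
So 1 of the 3 is meta-diegetic: (3).

1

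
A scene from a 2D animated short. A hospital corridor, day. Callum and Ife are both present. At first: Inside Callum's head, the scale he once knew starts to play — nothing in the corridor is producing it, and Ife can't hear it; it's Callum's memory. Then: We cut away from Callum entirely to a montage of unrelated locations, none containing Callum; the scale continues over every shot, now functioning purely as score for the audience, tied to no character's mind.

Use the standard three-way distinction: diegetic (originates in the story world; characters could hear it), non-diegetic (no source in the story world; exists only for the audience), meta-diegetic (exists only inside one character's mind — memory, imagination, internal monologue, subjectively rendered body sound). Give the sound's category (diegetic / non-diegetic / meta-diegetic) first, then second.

meta-diegetic, non-diegetic

First: the music lives inside Callum's mind alone; Ife can't hear it → meta-diegetic.
Second: once it plays over shots Callum isn't in, detached from any character's subjectivity, it's conventional underscore → non-diegetic.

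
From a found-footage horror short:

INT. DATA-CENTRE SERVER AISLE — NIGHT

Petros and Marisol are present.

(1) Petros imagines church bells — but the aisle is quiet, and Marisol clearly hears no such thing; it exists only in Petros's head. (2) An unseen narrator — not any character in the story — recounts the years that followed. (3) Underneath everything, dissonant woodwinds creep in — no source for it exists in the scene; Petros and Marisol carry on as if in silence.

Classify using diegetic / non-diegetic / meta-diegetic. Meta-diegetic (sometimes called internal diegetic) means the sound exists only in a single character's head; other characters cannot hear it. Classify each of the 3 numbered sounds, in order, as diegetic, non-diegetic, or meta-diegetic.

(1) is meta-diegetic: Petros alone 'hears' it — an imagined sound, not present in the space.
Sound (2): external voice-over — not a character, not heard by anyone in the scene, so non-diegetic.
(3) is non-diegetic: it has no source in the story world and no character can hear it — it's underscore.

meta-diegetic, non-diegetic, non-diegetic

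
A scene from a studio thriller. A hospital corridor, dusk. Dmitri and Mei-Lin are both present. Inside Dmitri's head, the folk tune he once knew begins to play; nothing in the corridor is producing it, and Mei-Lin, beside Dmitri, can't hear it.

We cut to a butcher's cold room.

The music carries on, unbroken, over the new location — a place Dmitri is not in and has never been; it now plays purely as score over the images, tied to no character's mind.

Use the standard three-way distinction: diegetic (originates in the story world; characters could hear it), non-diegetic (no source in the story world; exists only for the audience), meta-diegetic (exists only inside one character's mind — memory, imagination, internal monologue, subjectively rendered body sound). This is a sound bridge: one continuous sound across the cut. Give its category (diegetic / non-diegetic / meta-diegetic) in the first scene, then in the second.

Scene one: the music exists only inside Dmitri's mind; Mei-Lin can't hear it → meta-diegetic.
Scene two: it's detached from Dmitri entirely and plays over unrelated images with no in-world source — conventional underscore → non-diegetic.

meta-diegetic, non-diegetic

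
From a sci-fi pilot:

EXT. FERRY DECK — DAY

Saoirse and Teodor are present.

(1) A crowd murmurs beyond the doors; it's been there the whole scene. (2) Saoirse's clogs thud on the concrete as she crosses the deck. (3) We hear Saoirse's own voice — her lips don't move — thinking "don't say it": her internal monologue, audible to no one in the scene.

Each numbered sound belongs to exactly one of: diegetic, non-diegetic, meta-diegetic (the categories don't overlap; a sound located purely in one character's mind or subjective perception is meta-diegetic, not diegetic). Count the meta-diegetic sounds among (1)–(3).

1

Sound (1): ambient/room sound belonging to the story's physical space, so diegetic.
(2) a character's body making contact with the set — an in-world sound → diegetic.
(3) is meta-diegetic: it's Saoirse's unspoken thought, heard only by the audience via her subjectivity.
So 1 of the 3 is meta-diegetic: (3).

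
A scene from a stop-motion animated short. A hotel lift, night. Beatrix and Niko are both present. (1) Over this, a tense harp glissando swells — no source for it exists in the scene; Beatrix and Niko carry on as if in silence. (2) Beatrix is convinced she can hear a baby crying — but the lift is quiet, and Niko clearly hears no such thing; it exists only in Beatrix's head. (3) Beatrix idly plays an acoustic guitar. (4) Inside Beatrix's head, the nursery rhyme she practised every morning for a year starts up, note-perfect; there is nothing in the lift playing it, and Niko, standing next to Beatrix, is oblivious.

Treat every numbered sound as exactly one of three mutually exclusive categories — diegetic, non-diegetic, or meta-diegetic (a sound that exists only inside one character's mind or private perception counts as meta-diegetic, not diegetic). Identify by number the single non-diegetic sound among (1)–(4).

1

Sound (1): nothing in the lift produces it and the characters don't hear it — pure soundtrack, so non-diegetic.
(2) is meta-diegetic: the sound is imagined by Beatrix; nothing in the story world is producing it and Niko can't hear it.
Sound (3): a character is playing an acoustic guitar on screen, so diegetic.
(4) is meta-diegetic: it lives in Beatrix's subjectivity, not in the lift.
Only (1) is non-diegetic.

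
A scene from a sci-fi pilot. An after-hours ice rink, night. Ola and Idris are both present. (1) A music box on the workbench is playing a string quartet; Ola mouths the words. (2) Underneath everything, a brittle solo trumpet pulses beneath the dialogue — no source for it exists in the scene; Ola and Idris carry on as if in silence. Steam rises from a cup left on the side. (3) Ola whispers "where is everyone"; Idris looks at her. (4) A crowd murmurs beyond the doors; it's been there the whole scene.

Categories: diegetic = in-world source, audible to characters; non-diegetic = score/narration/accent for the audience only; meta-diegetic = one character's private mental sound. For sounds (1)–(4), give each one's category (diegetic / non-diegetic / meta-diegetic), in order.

Sound (1): a music box is a physical source in the scene and Ola reacts to it, so diegetic.
(2) score with no on-screen or off-screen source; it exists for the audience alone → non-diegetic.
(3) spoken by a character present in the story world → diegetic.
Sound (4): a crowd is part of the location's real environment, so diegetic.

diegetic, non-diegetic, diegetic, diegetic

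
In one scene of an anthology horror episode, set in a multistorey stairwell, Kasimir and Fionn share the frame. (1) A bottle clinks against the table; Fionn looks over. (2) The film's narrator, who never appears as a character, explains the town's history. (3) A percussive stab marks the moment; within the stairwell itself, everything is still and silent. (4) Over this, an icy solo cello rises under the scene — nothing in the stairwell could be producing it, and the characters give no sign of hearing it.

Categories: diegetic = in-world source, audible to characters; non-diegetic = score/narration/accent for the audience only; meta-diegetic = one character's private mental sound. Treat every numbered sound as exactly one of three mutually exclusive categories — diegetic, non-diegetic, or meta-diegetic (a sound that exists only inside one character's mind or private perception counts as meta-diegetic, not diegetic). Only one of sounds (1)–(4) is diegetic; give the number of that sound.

(1) an in-world source (a bottle); characters could hear it → diegetic.
(2) external voice-over — not a character, not heard by anyone in the scene → non-diegetic.
(3) an editorial stinger — it belongs to the cut, not the story world → non-diegetic.
Sound (4): score with no on-screen or off-screen source; it exists for the audience alone, so non-diegetic.
Only (1) is diegetic.

1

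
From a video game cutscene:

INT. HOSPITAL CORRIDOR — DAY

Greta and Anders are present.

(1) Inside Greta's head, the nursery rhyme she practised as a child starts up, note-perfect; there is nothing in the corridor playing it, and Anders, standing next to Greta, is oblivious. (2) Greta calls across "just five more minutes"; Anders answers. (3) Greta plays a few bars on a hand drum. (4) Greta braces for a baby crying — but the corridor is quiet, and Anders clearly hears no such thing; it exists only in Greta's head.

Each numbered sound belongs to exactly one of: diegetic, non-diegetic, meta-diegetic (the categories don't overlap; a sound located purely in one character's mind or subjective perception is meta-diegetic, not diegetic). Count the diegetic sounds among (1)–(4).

2

(1) it lives in Greta's subjectivity, not in the corridor → meta-diegetic.
(2) is diegetic: spoken by a character present in the story world.
(3) a character is playing a hand drum on screen → diegetic.
(4) subjective to Greta: the corridor is silent and Anders hears nothing → meta-diegetic.
So 2 of the 4 are diegetic: (2), (3).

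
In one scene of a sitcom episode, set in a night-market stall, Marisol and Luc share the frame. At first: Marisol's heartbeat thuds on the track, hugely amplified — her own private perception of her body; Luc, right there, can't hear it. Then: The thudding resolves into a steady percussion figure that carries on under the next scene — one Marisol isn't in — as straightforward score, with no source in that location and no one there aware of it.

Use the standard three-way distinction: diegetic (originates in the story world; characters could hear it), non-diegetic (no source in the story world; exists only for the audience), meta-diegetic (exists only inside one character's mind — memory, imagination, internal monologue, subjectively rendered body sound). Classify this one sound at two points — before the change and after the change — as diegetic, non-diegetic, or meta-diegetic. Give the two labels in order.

Before the change: it's Marisol's subjective body sound, inaudible to Luc → meta-diegetic.
After the change: detached from Marisol and playing as sourceless score over a scene she isn't in — for the audience only → non-diegetic.

meta-diegetic, non-diegetic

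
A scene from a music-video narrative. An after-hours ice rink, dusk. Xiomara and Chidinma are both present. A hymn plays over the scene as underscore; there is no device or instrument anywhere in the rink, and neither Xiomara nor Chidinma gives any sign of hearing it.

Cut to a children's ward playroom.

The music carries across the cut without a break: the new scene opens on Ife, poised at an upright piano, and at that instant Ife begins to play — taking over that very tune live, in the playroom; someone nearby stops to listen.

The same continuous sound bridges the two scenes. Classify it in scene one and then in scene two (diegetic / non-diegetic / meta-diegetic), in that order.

Scene one: there's no in-world source anywhere and no character hears it — underscore for the audience only → non-diegetic.
Scene two: from the moment Ife starts playing, the tune is being performed on an upright piano inside the story world and another character hears it → diegetic.

non-diegetic, diegetic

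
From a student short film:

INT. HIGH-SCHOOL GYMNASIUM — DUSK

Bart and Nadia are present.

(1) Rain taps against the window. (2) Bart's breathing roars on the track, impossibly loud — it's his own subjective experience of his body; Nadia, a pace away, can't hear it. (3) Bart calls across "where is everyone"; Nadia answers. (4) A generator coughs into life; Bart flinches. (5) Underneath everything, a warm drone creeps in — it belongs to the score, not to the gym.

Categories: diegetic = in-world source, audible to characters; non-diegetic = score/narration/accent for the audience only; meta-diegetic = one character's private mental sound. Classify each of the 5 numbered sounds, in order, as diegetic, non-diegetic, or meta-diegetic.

diegetic, meta-diegetic, diegetic, diegetic, non-diegetic

Sound (1): rain is part of the location's real environment, so diegetic.
Sound (2): point-of-audition from inside Bart's body; not a sound in the room, so meta-diegetic.
Sound (3): spoken by a character present in the story world, so diegetic.
(4) is diegetic: a generator is a real object/event in the scene's world.
(5) score with no on-screen or off-screen source; it exists for the audience alone → non-diegetic.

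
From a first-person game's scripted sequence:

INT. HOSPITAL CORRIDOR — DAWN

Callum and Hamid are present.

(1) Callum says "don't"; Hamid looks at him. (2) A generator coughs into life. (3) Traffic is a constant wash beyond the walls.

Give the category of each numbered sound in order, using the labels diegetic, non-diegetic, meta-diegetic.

(1) spoken by a character present in the story world → diegetic.
(2) is diegetic: the sound comes from a generator physically present in the location.
(3) is diegetic: it's the actual ambient sound of the location.

diegetic, diegetic, diegetic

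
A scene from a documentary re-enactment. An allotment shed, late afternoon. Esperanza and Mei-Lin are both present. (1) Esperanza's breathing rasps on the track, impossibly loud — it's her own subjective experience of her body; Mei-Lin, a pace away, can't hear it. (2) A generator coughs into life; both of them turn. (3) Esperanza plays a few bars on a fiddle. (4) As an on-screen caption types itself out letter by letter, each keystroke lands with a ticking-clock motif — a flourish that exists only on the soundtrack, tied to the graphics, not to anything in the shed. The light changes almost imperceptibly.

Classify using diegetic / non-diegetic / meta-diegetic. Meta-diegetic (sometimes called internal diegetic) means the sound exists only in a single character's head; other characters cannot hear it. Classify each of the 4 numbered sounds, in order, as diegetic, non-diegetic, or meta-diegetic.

(1) is meta-diegetic: a subjective body sound — Esperanza's private perception, inaudible to Mei-Lin.
Sound (2): a generator is a real object/event in the scene's world, so diegetic.
(3) Esperanza is producing the music live, in the story world → diegetic.
(4) it accompanies on-screen graphics, not anything inside the story world → non-diegetic.

meta-diegetic, diegetic, diegetic, non-diegetic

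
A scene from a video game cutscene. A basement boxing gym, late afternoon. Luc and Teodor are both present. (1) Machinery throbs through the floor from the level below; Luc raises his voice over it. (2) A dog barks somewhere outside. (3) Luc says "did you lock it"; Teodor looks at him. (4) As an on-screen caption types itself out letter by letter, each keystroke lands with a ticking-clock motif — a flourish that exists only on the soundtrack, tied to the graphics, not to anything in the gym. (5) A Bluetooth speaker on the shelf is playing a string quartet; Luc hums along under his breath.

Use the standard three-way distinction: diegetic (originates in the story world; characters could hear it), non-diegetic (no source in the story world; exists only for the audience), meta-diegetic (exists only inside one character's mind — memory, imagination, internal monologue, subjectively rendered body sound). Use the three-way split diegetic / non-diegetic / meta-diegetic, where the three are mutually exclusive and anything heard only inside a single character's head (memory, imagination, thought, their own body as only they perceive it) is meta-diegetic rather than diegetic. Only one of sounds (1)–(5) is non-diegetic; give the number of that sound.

4

(1) machinery is part of the location's real environment → diegetic.
Sound (2): an in-world source (a dog); characters could hear it, so diegetic.
(3) Luc is a character speaking aloud in the scene → diegetic.
(4) is non-diegetic: it accompanies on-screen graphics, not anything inside the story world.
(5) is diegetic: source music from a Bluetooth speaker, which exists in the story world.
Only (4) is non-diegetic.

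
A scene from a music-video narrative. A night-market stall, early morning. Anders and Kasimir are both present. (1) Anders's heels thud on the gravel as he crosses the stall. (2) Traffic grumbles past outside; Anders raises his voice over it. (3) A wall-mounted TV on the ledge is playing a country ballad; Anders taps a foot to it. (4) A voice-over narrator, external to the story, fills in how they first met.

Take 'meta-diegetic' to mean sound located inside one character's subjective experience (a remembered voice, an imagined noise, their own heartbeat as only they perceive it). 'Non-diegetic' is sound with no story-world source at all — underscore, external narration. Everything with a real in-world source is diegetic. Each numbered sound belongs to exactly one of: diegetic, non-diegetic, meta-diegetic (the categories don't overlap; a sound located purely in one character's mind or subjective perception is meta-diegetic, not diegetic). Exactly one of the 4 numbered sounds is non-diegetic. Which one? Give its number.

4

(1) is diegetic: it's the physical sound of Anders moving in the space.
(2) it's the actual ambient sound of the location → diegetic.
(3) a wall-mounted TV is a physical source in the scene and Anders reacts to it → diegetic.
(4) is non-diegetic: commentary laid over the scene from outside the fiction.
Only (4) is non-diegetic.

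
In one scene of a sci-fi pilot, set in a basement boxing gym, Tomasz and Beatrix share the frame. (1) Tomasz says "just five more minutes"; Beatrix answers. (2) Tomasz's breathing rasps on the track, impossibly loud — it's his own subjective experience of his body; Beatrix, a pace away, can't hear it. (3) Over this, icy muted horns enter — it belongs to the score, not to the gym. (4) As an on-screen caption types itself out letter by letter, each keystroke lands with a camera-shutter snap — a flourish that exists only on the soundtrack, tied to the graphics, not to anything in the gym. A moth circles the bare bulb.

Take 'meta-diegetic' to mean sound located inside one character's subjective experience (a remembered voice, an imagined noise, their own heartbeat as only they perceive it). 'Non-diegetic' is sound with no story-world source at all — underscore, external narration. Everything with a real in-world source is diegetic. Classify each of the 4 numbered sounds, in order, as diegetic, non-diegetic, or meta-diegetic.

Sound (1): Tomasz is a character speaking aloud in the scene, so diegetic.
(2) it's Tomasz's internal bodily sensation rendered as sound; only Tomasz 'hears' it → meta-diegetic.
Sound (3): it has no source in the story world and no character can hear it — it's underscore, so non-diegetic.
(4) is non-diegetic: sound married to a title/caption — outside the diegesis by definition.

diegetic, meta-diegetic, non-diegetic, non-diegetic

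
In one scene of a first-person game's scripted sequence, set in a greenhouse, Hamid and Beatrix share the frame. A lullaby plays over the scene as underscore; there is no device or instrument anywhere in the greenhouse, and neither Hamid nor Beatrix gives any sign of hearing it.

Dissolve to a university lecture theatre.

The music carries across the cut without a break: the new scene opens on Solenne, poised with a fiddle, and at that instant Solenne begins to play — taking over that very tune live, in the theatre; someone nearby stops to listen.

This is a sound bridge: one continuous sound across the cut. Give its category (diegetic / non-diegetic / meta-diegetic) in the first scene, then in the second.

Scene one: there's no in-world source anywhere and no character hears it — underscore for the audience only → non-diegetic.
Scene two: from the moment Solenne starts playing, the tune is being performed on a fiddle inside the story world and another character hears it → diegetic.

non-diegetic, diegetic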